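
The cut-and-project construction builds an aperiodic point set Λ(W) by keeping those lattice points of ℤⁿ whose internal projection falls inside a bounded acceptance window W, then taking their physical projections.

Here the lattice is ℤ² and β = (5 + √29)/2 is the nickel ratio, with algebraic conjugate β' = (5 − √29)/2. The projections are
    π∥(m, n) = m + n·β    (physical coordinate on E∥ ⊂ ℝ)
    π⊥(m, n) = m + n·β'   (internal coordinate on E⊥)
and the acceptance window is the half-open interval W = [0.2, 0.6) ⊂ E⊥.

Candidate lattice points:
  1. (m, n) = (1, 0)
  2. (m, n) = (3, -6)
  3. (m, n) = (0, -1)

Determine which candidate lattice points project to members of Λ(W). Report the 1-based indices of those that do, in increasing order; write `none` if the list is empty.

none

Compute β' = (5−√29)/2 = -0.19258, so π⊥(m,n) = m -0.19258·n.
[1] lift (1,0): star map gives 1.00000; window check 0.2 ≤ 1.00000 < 0.6 is false → out
[2] lift (3,-6): star map gives 4.15549; window check 0.2 ≤ 4.15549 < 0.6 is false → out
[3] lift (0,-1): star map gives 0.19258; window check 0.2 ≤ 0.19258 < 0.6 is false → out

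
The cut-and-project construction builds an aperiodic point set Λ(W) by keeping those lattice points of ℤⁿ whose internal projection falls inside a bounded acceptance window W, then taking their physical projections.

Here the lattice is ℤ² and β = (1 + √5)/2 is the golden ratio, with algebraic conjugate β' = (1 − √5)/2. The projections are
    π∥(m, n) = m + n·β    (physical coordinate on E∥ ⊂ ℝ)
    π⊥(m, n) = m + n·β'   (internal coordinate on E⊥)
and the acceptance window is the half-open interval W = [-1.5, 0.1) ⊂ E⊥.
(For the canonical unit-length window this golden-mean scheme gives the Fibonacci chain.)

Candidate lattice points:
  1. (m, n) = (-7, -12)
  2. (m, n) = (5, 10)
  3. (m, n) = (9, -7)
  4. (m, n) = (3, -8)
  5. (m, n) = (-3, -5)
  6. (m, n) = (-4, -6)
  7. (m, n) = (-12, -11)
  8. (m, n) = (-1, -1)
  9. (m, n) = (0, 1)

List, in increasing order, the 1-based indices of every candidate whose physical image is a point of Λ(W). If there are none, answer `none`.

β' = (1−√5)/2 ≈ -0.61803.
candidate 1: (m,n)=(-7,-12) → π∥ = -7-12·β ≈ -26.41641, π⊥ = -7-12·β' ≈ 0.41641 ∉ [-1.5, 0.1) ⇒ out
candidate 2: (m,n)=(5,10) → π∥ = 5+10·β ≈ 21.18034, π⊥ = 5+10·β' ≈ -1.18034 ∈ [-1.5, 0.1) ⇒ IN Λ
candidate 3: (m,n)=(9,-7) → π∥ = 9-7·β ≈ -2.32624, π⊥ = 9-7·β' ≈ 13.32624 ∉ [-1.5, 0.1) ⇒ out
candidate 4: (m,n)=(3,-8) → π∥ = 3-8·β ≈ -9.94427, π⊥ = 3-8·β' ≈ 7.94427 ∉ [-1.5, 0.1) ⇒ out
candidate 5: (m,n)=(-3,-5) → π∥ = -3-5·β ≈ -11.09017, π⊥ = -3-5·β' ≈ 0.09017 ∈ [-1.5, 0.1) ⇒ IN Λ
candidate 6: (m,n)=(-4,-6) → π∥ = -4-6·β ≈ -13.70820, π⊥ = -4-6·β' ≈ -0.29180 ∈ [-1.5, 0.1) ⇒ IN Λ
candidate 7: (m,n)=(-12,-11) → π∥ = -12-11·β ≈ -29.79837, π⊥ = -12-11·β' ≈ -5.20163 ∉ [-1.5, 0.1) ⇒ out
candidate 8: (m,n)=(-1,-1) → π∥ = -1-1·β ≈ -2.61803, π⊥ = -1-1·β' ≈ -0.38197 ∈ [-1.5, 0.1) ⇒ IN Λ
candidate 9: (m,n)=(0,1) → π∥ = 0+1·β ≈ 1.61803, π⊥ = 0+1·β' ≈ -0.61803 ∈ [-1.5, 0.1) ⇒ IN Λ

2, 5, 6, 8, 9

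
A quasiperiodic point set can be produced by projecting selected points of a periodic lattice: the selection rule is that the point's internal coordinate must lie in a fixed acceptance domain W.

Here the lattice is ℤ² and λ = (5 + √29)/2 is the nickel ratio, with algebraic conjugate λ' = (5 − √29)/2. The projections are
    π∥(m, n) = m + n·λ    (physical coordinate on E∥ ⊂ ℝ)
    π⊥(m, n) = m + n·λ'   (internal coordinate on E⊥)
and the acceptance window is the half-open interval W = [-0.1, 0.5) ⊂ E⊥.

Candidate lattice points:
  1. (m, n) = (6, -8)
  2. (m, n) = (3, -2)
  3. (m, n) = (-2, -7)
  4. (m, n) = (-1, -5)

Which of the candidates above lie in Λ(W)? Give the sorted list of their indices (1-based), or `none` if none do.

4

Numerically λ ≈ 5.192582 and λ' = −1/λ ≈ -0.192582.
candidate 1: (m,n)=(6,-8) → π∥ = 6-8·λ ≈ -35.540659, π⊥ = 6-8·λ' ≈ 7.540659 ∉ [-0.1, 0.5) ⇒ out
candidate 2: (m,n)=(3,-2) → π∥ = 3-2·λ ≈ -7.385165, π⊥ = 3-2·λ' ≈ 3.385165 ∉ [-0.1, 0.5) ⇒ out
candidate 3: (m,n)=(-2,-7) → π∥ = -2-7·λ ≈ -38.348077, π⊥ = -2-7·λ' ≈ -0.651923 ∉ [-0.1, 0.5) ⇒ out
candidate 4: (m,n)=(-1,-5) → π∥ = -1-5·λ ≈ -26.962912, π⊥ = -1-5·λ' ≈ -0.037088 ∈ [-0.1, 0.5) ⇒ IN Λ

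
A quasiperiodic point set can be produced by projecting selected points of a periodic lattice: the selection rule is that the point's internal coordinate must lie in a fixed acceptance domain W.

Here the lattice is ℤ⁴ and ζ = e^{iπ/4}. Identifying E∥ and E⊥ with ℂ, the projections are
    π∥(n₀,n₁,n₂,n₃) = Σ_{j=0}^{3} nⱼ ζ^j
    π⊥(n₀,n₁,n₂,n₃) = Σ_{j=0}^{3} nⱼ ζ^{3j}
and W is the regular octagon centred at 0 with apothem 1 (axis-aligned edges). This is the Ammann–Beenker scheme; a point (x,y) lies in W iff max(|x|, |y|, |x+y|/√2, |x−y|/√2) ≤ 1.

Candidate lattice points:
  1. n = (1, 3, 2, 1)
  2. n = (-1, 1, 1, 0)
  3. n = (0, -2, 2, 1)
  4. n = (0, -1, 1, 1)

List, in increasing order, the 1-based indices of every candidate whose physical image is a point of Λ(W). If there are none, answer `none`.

1

π⊥(n) = n₀ + n₁ζ³ + n₂ζ⁶ + n₃ζ⁹ where ζ = e^{iπ/4}.
#1 (1, 3, 2, 1): internal (-0.41421, 0.82843); octagon support 0.87868 vs apothem 1 → ∈ W
#2 (-1, 1, 1, 0): internal (-1.70711, -0.29289); octagon support 1.70711 vs apothem 1 → ∉ W
#3 (0, -2, 2, 1): internal (2.12132, -2.70711); octagon support 3.41421 vs apothem 1 → ∉ W
#4 (0, -1, 1, 1): internal (1.41421, -1.00000); octagon support 1.70711 vs apothem 1 → ∉ W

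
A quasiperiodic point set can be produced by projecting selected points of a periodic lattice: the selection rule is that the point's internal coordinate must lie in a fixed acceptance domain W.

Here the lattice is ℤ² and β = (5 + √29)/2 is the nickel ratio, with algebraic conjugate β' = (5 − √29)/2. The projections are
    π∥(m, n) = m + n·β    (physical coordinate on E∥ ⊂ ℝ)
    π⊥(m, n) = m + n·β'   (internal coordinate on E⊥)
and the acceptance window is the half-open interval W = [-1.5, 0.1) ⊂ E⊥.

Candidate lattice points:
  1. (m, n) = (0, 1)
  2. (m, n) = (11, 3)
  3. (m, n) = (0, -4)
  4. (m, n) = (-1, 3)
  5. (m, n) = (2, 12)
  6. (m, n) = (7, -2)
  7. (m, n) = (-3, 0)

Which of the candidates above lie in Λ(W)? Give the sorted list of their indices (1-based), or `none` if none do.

β' = (5−√29)/2 ≈ -0.1926.
candidate 1: (m,n)=(0,1) → π∥ = 0+1·β ≈ 5.1926, π⊥ = 0+1·β' ≈ -0.1926 ∈ [-1.5, 0.1) ⇒ IN Λ
candidate 2: (m,n)=(11,3) → π∥ = 11+3·β ≈ 26.5777, π⊥ = 11+3·β' ≈ 10.4223 ∉ [-1.5, 0.1) ⇒ out
candidate 3: (m,n)=(0,-4) → π∥ = 0-4·β ≈ -20.7703, π⊥ = 0-4·β' ≈ 0.7703 ∉ [-1.5, 0.1) ⇒ out
candidate 4: (m,n)=(-1,3) → π∥ = -1+3·β ≈ 14.5777, π⊥ = -1+3·β' ≈ -1.5777 ∉ [-1.5, 0.1) ⇒ out
candidate 5: (m,n)=(2,12) → π∥ = 2+12·β ≈ 64.3110, π⊥ = 2+12·β' ≈ -0.3110 ∈ [-1.5, 0.1) ⇒ IN Λ
candidate 6: (m,n)=(7,-2) → π∥ = 7-2·β ≈ -3.3852, π⊥ = 7-2·β' ≈ 7.3852 ∉ [-1.5, 0.1) ⇒ out
candidate 7: (m,n)=(-3,0) → π∥ = -3+0·β ≈ -3.0000, π⊥ = -3+0·β' ≈ -3.0000 ∉ [-1.5, 0.1) ⇒ out

1, 5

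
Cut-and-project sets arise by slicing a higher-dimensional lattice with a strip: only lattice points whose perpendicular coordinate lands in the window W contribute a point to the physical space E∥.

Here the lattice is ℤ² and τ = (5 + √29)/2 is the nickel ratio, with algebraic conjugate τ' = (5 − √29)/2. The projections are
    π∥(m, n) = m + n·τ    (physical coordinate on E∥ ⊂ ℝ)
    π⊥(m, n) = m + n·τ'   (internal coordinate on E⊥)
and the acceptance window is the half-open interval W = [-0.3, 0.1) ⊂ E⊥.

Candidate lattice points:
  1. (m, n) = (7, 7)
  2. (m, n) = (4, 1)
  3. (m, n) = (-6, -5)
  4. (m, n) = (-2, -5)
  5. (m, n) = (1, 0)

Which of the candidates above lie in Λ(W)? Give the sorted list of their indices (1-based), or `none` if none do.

none

Compute τ' = (5−√29)/2 = -0.19258, so π⊥(m,n) = m -0.19258·n.
#1 (7,7): internal coord 7 + (7)·τ' = +5.65192; +5.65192 ∉ [-0.3, 0.1) → out
#2 (4,1): internal coord 4 + (1)·τ' = +3.80742; +3.80742 ∉ [-0.3, 0.1) → out
#3 (-6,-5): internal coord -6 + (-5)·τ' = -5.03709; -5.03709 ∉ [-0.3, 0.1) → out
#4 (-2,-5): internal coord -2 + (-5)·τ' = -1.03709; -1.03709 ∉ [-0.3, 0.1) → out
#5 (1,0): internal coord 1 + (0)·τ' = +1.00000; +1.00000 ∉ [-0.3, 0.1) → out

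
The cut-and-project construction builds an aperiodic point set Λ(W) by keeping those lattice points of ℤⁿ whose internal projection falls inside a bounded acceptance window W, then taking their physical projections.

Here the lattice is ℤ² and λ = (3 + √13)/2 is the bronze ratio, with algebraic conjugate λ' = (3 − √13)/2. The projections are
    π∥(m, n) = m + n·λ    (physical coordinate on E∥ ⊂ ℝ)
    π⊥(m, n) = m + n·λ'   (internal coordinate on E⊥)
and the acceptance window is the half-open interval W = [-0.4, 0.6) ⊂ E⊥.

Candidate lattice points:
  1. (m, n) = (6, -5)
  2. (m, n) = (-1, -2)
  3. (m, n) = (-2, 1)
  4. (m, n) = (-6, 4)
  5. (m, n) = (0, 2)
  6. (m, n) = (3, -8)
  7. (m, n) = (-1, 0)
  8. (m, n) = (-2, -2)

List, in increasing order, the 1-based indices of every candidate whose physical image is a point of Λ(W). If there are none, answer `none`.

λ' = (3−√13)/2 ≈ -0.30278.
candidate 1: (m,n)=(6,-5) → π∥ = 6-5·λ ≈ -10.51388, π⊥ = 6-5·λ' ≈ 7.51388 ∉ [-0.4, 0.6) ⇒ out
candidate 2: (m,n)=(-1,-2) → π∥ = -1-2·λ ≈ -7.60555, π⊥ = -1-2·λ' ≈ -0.39445 ∈ [-0.4, 0.6) ⇒ IN Λ
candidate 3: (m,n)=(-2,1) → π∥ = -2+1·λ ≈ 1.30278, π⊥ = -2+1·λ' ≈ -2.30278 ∉ [-0.4, 0.6) ⇒ out
candidate 4: (m,n)=(-6,4) → π∥ = -6+4·λ ≈ 7.21110, π⊥ = -6+4·λ' ≈ -7.21110 ∉ [-0.4, 0.6) ⇒ out
candidate 5: (m,n)=(0,2) → π∥ = 0+2·λ ≈ 6.60555, π⊥ = 0+2·λ' ≈ -0.60555 ∉ [-0.4, 0.6) ⇒ out
candidate 6: (m,n)=(3,-8) → π∥ = 3-8·λ ≈ -23.42221, π⊥ = 3-8·λ' ≈ 5.42221 ∉ [-0.4, 0.6) ⇒ out
candidate 7: (m,n)=(-1,0) → π∥ = -1+0·λ ≈ -1.00000, π⊥ = -1+0·λ' ≈ -1.00000 ∉ [-0.4, 0.6) ⇒ out
candidate 8: (m,n)=(-2,-2) → π∥ = -2-2·λ ≈ -8.60555, π⊥ = -2-2·λ' ≈ -1.39445 ∉ [-0.4, 0.6) ⇒ out

2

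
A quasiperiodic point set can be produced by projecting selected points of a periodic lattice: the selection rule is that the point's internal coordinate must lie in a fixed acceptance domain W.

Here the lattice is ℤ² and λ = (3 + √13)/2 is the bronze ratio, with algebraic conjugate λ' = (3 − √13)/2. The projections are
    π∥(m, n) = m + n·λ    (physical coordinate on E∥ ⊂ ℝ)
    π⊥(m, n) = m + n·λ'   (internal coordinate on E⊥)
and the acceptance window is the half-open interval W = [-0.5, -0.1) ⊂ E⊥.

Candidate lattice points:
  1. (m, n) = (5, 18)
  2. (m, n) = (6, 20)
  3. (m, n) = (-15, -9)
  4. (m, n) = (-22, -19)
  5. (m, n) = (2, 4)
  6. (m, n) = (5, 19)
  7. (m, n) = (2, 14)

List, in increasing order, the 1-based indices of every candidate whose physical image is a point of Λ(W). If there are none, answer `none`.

Numerically λ ≈ 3.302776 and λ' = −1/λ ≈ -0.302776.
[1] lift (5,18): star map gives -0.449961; window check -0.5 ≤ -0.449961 < -0.1 is true → IN Λ
[2] lift (6,20): star map gives -0.055513; window check -0.5 ≤ -0.055513 < -0.1 is false → out
[3] lift (-15,-9): star map gives -12.275019; window check -0.5 ≤ -12.275019 < -0.1 is false → out
[4] lift (-22,-19): star map gives -16.247263; window check -0.5 ≤ -16.247263 < -0.1 is false → out
[5] lift (2,4): star map gives 0.788897; window check -0.5 ≤ 0.788897 < -0.1 is false → out
[6] lift (5,19): star map gives -0.752737; window check -0.5 ≤ -0.752737 < -0.1 is false → out
[7] lift (2,14): star map gives -2.238859; window check -0.5 ≤ -2.238859 < -0.1 is false → out

1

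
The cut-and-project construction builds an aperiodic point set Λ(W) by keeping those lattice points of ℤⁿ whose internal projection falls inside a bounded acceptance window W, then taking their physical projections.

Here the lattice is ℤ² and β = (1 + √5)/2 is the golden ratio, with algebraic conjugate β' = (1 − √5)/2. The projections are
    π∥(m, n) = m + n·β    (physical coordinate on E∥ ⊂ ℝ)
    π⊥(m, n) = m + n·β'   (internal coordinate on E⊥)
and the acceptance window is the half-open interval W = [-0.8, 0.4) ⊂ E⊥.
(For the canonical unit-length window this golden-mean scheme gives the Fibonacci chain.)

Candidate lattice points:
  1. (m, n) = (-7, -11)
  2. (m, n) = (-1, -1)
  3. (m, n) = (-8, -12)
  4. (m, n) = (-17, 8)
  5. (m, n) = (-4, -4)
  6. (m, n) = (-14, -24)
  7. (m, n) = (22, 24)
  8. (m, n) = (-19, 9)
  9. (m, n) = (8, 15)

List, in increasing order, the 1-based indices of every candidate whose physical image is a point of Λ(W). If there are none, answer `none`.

1, 2, 3

Numerically β ≈ 1.61803 and β' = −1/β ≈ -0.61803.
[1] lift (-7,-11): star map gives -0.20163; window check -0.8 ≤ -0.20163 < 0.4 is true → IN Λ
[2] lift (-1,-1): star map gives -0.38197; window check -0.8 ≤ -0.38197 < 0.4 is true → IN Λ
[3] lift (-8,-12): star map gives -0.58359; window check -0.8 ≤ -0.58359 < 0.4 is true → IN Λ
[4] lift (-17,8): star map gives -21.94427; window check -0.8 ≤ -21.94427 < 0.4 is false → out
[5] lift (-4,-4): star map gives -1.52786; window check -0.8 ≤ -1.52786 < 0.4 is false → out
[6] lift (-14,-24): star map gives 0.83282; window check -0.8 ≤ 0.83282 < 0.4 is false → out
[7] lift (22,24): star map gives 7.16718; window check -0.8 ≤ 7.16718 < 0.4 is false → out
[8] lift (-19,9): star map gives -24.56231; window check -0.8 ≤ -24.56231 < 0.4 is false → out
[9] lift (8,15): star map gives -1.27051; window check -0.8 ≤ -1.27051 < 0.4 is false → out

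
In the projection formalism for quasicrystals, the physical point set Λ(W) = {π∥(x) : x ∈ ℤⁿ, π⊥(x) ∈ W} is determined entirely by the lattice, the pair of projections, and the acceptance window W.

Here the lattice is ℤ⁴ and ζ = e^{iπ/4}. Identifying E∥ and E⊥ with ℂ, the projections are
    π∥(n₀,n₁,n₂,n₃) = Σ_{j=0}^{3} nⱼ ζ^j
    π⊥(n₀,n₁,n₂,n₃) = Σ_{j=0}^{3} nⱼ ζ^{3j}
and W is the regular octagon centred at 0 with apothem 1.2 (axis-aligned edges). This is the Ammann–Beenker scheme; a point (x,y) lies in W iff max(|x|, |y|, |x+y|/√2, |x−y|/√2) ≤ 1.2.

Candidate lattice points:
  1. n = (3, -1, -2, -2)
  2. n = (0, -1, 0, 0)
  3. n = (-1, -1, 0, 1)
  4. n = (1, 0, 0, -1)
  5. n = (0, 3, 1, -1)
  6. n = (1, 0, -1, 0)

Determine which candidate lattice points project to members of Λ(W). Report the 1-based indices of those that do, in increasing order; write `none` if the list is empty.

π⊥(n) = n₀ + n₁ζ³ + n₂ζ⁶ + n₃ζ⁹ where ζ = e^{iπ/4}.
#1 (3, -1, -2, -2): internal (2.2929, -0.1213); octagon support 2.2929 vs apothem 1.2 → ∉ W
#2 (0, -1, 0, 0): internal (0.7071, -0.7071); octagon support 1.0000 vs apothem 1.2 → ∈ W
#3 (-1, -1, 0, 1): internal (0.4142, 0.0000); octagon support 0.4142 vs apothem 1.2 → ∈ W
#4 (1, 0, 0, -1): internal (0.2929, -0.7071); octagon support 0.7071 vs apothem 1.2 → ∈ W
#5 (0, 3, 1, -1): internal (-2.8284, 0.4142); octagon support 2.8284 vs apothem 1.2 → ∉ W
#6 (1, 0, -1, 0): internal (1.0000, 1.0000); octagon support 1.4142 vs apothem 1.2 → ∉ W

2, 3, 4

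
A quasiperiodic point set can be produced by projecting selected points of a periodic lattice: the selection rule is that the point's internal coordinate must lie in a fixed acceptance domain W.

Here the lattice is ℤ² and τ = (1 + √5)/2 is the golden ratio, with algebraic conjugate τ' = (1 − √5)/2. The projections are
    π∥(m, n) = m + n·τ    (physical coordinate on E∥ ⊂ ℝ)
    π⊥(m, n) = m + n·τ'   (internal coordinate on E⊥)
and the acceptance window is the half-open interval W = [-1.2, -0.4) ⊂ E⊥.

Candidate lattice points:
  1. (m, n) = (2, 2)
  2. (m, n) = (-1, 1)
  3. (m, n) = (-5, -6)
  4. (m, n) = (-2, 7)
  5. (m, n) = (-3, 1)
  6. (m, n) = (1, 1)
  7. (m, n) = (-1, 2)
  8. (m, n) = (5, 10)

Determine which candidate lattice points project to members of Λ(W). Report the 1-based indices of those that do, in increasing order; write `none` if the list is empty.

8

τ' = (1−√5)/2 ≈ -0.6180.
[1] lift (2,2): star map gives 0.7639; window check -1.2 ≤ 0.7639 < -0.4 is false → out
[2] lift (-1,1): star map gives -1.6180; window check -1.2 ≤ -1.6180 < -0.4 is false → out
[3] lift (-5,-6): star map gives -1.2918; window check -1.2 ≤ -1.2918 < -0.4 is false → out
[4] lift (-2,7): star map gives -6.3262; window check -1.2 ≤ -6.3262 < -0.4 is false → out
[5] lift (-3,1): star map gives -3.6180; window check -1.2 ≤ -3.6180 < -0.4 is false → out
[6] lift (1,1): star map gives 0.3820; window check -1.2 ≤ 0.3820 < -0.4 is false → out
[7] lift (-1,2): star map gives -2.2361; window check -1.2 ≤ -2.2361 < -0.4 is false → out
[8] lift (5,10): star map gives -1.1803; window check -1.2 ≤ -1.1803 < -0.4 is true → IN Λ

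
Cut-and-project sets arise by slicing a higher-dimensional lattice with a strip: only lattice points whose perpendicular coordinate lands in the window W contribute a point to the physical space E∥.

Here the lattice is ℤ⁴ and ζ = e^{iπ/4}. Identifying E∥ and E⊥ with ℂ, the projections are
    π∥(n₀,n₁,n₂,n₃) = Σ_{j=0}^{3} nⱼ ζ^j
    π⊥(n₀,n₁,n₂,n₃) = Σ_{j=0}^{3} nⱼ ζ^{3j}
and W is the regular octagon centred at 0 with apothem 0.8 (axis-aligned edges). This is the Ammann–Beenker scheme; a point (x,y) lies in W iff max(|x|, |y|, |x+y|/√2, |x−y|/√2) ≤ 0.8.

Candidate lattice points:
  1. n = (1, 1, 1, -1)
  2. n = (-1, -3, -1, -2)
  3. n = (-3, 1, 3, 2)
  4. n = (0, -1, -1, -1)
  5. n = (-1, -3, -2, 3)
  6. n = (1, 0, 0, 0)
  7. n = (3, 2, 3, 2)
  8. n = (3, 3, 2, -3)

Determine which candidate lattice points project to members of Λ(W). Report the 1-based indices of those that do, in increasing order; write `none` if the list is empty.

4

With ζ = e^{iπ/4} the internal vectors are ζ^0,ζ^3,ζ^6,ζ^9.
#1 (1, 1, 1, -1): internal (-0.41421, -1.00000); octagon support 1.00000 vs apothem 0.8 → ∉ W
#2 (-1, -3, -1, -2): internal (-0.29289, -2.53553); octagon support 2.53553 vs apothem 0.8 → ∉ W
#3 (-3, 1, 3, 2): internal (-2.29289, -0.87868); octagon support 2.29289 vs apothem 0.8 → ∉ W
#4 (0, -1, -1, -1): internal (0.00000, -0.41421); octagon support 0.41421 vs apothem 0.8 → ∈ W
#5 (-1, -3, -2, 3): internal (3.24264, 2.00000); octagon support 3.70711 vs apothem 0.8 → ∉ W
#6 (1, 0, 0, 0): internal (1.00000, 0.00000); octagon support 1.00000 vs apothem 0.8 → ∉ W
#7 (3, 2, 3, 2): internal (3.00000, -0.17157); octagon support 3.00000 vs apothem 0.8 → ∉ W
#8 (3, 3, 2, -3): internal (-1.24264, -2.00000); octagon support 2.29289 vs apothem 0.8 → ∉ W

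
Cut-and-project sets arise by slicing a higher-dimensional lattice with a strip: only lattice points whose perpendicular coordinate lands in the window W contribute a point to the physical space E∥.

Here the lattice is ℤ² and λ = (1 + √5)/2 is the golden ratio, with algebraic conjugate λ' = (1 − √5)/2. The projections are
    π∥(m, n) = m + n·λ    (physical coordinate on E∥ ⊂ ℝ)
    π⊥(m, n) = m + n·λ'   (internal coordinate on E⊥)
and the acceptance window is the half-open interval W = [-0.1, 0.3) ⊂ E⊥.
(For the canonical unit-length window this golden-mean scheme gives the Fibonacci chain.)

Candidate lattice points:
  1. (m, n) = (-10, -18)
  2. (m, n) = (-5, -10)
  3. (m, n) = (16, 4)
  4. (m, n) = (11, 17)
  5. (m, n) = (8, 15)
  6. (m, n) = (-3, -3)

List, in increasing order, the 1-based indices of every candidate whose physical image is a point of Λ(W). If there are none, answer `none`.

Numerically λ ≈ 1.618034 and λ' = −1/λ ≈ -0.618034.
#1 (-10,-18): internal coord -10 + (-18)·λ' = +1.124612; +1.124612 ∉ [-0.1, 0.3) → out
#2 (-5,-10): internal coord -5 + (-10)·λ' = +1.180340; +1.180340 ∉ [-0.1, 0.3) → out
#3 (16,4): internal coord 16 + (4)·λ' = +13.527864; +13.527864 ∉ [-0.1, 0.3) → out
#4 (11,17): internal coord 11 + (17)·λ' = +0.493422; +0.493422 ∉ [-0.1, 0.3) → out
#5 (8,15): internal coord 8 + (15)·λ' = -1.270510; -1.270510 ∉ [-0.1, 0.3) → out
#6 (-3,-3): internal coord -3 + (-3)·λ' = -1.145898; -1.145898 ∉ [-0.1, 0.3) → out

none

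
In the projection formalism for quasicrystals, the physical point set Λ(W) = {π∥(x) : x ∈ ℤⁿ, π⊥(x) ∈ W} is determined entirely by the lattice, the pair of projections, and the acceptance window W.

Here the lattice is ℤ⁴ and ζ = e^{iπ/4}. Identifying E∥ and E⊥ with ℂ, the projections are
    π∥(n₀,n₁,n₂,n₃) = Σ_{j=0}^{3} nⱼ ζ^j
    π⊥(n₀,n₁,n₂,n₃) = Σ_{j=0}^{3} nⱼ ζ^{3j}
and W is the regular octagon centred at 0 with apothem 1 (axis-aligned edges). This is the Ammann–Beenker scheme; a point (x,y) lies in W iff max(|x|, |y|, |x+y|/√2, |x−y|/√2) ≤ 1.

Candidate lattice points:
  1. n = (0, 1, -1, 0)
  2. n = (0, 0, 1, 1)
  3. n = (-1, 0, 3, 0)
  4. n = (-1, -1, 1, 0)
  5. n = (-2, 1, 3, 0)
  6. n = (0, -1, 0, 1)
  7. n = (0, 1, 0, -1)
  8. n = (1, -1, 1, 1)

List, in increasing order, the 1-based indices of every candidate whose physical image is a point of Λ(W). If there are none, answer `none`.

2

With ζ = e^{iπ/4} the internal vectors are ζ^0,ζ^3,ζ^6,ζ^9.
#1 (0, 1, -1, 0): internal (-0.7071, 1.7071); octagon support 1.7071 vs apothem 1 → ∉ W
#2 (0, 0, 1, 1): internal (0.7071, -0.2929); octagon support 0.7071 vs apothem 1 → ∈ W
#3 (-1, 0, 3, 0): internal (-1.0000, -3.0000); octagon support 3.0000 vs apothem 1 → ∉ W
#4 (-1, -1, 1, 0): internal (-0.2929, -1.7071); octagon support 1.7071 vs apothem 1 → ∉ W
#5 (-2, 1, 3, 0): internal (-2.7071, -2.2929); octagon support 3.5355 vs apothem 1 → ∉ W
#6 (0, -1, 0, 1): internal (1.4142, 0.0000); octagon support 1.4142 vs apothem 1 → ∉ W
#7 (0, 1, 0, -1): internal (-1.4142, 0.0000); octagon support 1.4142 vs apothem 1 → ∉ W
#8 (1, -1, 1, 1): internal (2.4142, -1.0000); octagon support 2.4142 vs apothem 1 → ∉ W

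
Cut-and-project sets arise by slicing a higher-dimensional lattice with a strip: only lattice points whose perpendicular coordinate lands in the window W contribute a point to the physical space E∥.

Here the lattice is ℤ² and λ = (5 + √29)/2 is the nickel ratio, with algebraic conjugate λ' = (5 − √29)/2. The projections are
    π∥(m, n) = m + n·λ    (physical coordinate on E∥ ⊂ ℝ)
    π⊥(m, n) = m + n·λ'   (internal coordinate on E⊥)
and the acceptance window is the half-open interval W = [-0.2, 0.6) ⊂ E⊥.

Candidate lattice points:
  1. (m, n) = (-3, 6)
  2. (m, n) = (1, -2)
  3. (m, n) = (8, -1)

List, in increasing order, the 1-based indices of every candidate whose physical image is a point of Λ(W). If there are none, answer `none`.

none

Numerically λ ≈ 5.1926 and λ' = −1/λ ≈ -0.1926.
[1] lift (-3,6): star map gives -4.1555; window check -0.2 ≤ -4.1555 < 0.6 is false → out
[2] lift (1,-2): star map gives 1.3852; window check -0.2 ≤ 1.3852 < 0.6 is false → out
[3] lift (8,-1): star map gives 8.1926; window check -0.2 ≤ 8.1926 < 0.6 is false → out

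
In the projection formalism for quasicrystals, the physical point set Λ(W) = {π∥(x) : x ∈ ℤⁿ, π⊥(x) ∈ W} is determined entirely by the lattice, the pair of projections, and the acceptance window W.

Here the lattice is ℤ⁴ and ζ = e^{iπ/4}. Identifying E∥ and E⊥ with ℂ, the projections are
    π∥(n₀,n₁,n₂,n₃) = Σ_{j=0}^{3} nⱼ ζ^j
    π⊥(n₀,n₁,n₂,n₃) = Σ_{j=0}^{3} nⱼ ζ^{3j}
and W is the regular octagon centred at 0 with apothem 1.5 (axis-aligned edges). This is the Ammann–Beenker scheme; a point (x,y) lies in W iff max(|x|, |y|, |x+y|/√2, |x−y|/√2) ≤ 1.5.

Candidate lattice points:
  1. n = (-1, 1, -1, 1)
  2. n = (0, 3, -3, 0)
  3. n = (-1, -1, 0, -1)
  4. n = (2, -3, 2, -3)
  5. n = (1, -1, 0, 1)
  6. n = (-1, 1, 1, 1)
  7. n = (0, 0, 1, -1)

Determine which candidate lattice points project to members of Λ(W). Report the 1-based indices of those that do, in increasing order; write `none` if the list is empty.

6

π⊥(n) = n₀ + n₁ζ³ + n₂ζ⁶ + n₃ζ⁹ where ζ = e^{iπ/4}.
candidate 1: n = (-1, 1, -1, 1) → π⊥ ≈ (-1.000000, +2.414214); max(|x|,|y|,|x±y|/√2) = 2.414214 > 1.5 ⇒ ∉ W
candidate 2: n = (0, 3, -3, 0) → π⊥ ≈ (-2.121320, +5.121320); max(|x|,|y|,|x±y|/√2) = 5.121320 > 1.5 ⇒ ∉ W
candidate 3: n = (-1, -1, 0, -1) → π⊥ ≈ (-1.000000, -1.414214); max(|x|,|y|,|x±y|/√2) = 1.707107 > 1.5 ⇒ ∉ W
candidate 4: n = (2, -3, 2, -3) → π⊥ ≈ (+2.000000, -6.242641); max(|x|,|y|,|x±y|/√2) = 6.242641 > 1.5 ⇒ ∉ W
candidate 5: n = (1, -1, 0, 1) → π⊥ ≈ (+2.414214, +0.000000); max(|x|,|y|,|x±y|/√2) = 2.414214 > 1.5 ⇒ ∉ W
candidate 6: n = (-1, 1, 1, 1) → π⊥ ≈ (-1.000000, +0.414214); max(|x|,|y|,|x±y|/√2) = 1.000000 ≤ 1.5 ⇒ ∈ W
candidate 7: n = (0, 0, 1, -1) → π⊥ ≈ (-0.707107, -1.707107); max(|x|,|y|,|x±y|/√2) = 1.707107 > 1.5 ⇒ ∉ W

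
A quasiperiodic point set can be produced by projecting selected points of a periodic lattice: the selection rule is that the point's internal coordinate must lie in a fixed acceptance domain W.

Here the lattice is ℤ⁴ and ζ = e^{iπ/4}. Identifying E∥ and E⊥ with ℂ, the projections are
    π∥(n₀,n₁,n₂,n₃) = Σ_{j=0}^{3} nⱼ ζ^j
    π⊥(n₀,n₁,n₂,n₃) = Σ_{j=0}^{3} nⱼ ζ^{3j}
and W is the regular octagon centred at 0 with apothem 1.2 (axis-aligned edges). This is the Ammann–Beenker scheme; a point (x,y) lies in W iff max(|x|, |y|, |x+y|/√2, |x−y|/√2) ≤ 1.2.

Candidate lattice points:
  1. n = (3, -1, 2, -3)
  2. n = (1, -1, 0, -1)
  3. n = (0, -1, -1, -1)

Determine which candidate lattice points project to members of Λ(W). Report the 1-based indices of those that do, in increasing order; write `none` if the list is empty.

With ζ = e^{iπ/4} the internal vectors are ζ^0,ζ^3,ζ^6,ζ^9.
#1 (3, -1, 2, -3): internal (1.585786, -4.828427); octagon support 4.828427 vs apothem 1.2 → ∉ W
#2 (1, -1, 0, -1): internal (1.000000, -1.414214); octagon support 1.707107 vs apothem 1.2 → ∉ W
#3 (0, -1, -1, -1): internal (0.000000, -0.414214); octagon support 0.414214 vs apothem 1.2 → ∈ W

3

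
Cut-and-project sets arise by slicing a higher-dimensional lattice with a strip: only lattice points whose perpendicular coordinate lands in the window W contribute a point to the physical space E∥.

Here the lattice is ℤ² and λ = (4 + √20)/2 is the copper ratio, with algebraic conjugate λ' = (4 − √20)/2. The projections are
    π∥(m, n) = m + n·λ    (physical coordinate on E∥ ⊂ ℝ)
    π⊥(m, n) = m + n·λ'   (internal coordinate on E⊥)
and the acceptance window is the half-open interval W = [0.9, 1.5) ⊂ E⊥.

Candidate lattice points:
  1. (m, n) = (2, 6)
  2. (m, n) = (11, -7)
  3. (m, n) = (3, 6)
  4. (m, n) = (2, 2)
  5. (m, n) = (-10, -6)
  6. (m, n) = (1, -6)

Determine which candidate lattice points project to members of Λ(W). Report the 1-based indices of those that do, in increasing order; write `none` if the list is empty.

none

λ' = (4−√20)/2 ≈ -0.236068.
#1 (2,6): internal coord 2 + (6)·λ' = +0.583592; +0.583592 ∉ [0.9, 1.5) → out
#2 (11,-7): internal coord 11 + (-7)·λ' = +12.652476; +12.652476 ∉ [0.9, 1.5) → out
#3 (3,6): internal coord 3 + (6)·λ' = +1.583592; +1.583592 ∉ [0.9, 1.5) → out
#4 (2,2): internal coord 2 + (2)·λ' = +1.527864; +1.527864 ∉ [0.9, 1.5) → out
#5 (-10,-6): internal coord -10 + (-6)·λ' = -8.583592; -8.583592 ∉ [0.9, 1.5) → out
#6 (1,-6): internal coord 1 + (-6)·λ' = +2.416408; +2.416408 ∉ [0.9, 1.5) → out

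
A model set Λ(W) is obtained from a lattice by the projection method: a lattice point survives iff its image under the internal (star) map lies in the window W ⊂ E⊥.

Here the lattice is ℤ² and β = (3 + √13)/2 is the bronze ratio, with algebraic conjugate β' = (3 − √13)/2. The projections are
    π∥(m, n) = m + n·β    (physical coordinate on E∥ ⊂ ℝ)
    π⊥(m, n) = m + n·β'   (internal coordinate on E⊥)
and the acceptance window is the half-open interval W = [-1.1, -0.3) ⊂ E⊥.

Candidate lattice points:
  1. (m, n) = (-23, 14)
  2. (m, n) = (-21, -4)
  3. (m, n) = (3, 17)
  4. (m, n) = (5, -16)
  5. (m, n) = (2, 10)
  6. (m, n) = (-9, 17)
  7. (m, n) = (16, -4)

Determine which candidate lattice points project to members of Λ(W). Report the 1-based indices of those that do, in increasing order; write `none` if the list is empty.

5

Compute β' = (3−√13)/2 = -0.302776, so π⊥(m,n) = m -0.302776·n.
[1] lift (-23,14): star map gives -27.238859; window check -1.1 ≤ -27.238859 < -0.3 is false → out
[2] lift (-21,-4): star map gives -19.788897; window check -1.1 ≤ -19.788897 < -0.3 is false → out
[3] lift (3,17): star map gives -2.147186; window check -1.1 ≤ -2.147186 < -0.3 is false → out
[4] lift (5,-16): star map gives 9.844410; window check -1.1 ≤ 9.844410 < -0.3 is false → out
[5] lift (2,10): star map gives -1.027756; window check -1.1 ≤ -1.027756 < -0.3 is true → IN Λ
[6] lift (-9,17): star map gives -14.147186; window check -1.1 ≤ -14.147186 < -0.3 is false → out
[7] lift (16,-4): star map gives 17.211103; window check -1.1 ≤ 17.211103 < -0.3 is false → out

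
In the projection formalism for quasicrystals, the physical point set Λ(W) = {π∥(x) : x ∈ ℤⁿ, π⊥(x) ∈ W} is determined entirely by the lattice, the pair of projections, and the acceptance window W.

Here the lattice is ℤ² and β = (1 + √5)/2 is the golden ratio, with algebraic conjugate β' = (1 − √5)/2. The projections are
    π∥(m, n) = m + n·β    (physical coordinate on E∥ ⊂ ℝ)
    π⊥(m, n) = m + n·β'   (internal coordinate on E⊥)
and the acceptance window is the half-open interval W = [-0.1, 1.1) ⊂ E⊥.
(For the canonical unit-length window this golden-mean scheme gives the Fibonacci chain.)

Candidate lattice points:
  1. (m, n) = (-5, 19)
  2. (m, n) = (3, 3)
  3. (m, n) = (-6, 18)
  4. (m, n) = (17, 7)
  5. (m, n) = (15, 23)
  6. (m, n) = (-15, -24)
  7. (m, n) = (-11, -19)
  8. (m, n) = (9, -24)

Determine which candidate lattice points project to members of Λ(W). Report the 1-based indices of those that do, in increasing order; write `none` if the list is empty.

5, 7

β' = (1−√5)/2 ≈ -0.61803.
[1] lift (-5,19): star map gives -16.74265; window check -0.1 ≤ -16.74265 < 1.1 is false → out
[2] lift (3,3): star map gives 1.14590; window check -0.1 ≤ 1.14590 < 1.1 is false → out
[3] lift (-6,18): star map gives -17.12461; window check -0.1 ≤ -17.12461 < 1.1 is false → out
[4] lift (17,7): star map gives 12.67376; window check -0.1 ≤ 12.67376 < 1.1 is false → out
[5] lift (15,23): star map gives 0.78522; window check -0.1 ≤ 0.78522 < 1.1 is true → IN Λ
[6] lift (-15,-24): star map gives -0.16718; window check -0.1 ≤ -0.16718 < 1.1 is false → out
[7] lift (-11,-19): star map gives 0.74265; window check -0.1 ≤ 0.74265 < 1.1 is true → IN Λ
[8] lift (9,-24): star map gives 23.83282; window check -0.1 ≤ 23.83282 < 1.1 is false → out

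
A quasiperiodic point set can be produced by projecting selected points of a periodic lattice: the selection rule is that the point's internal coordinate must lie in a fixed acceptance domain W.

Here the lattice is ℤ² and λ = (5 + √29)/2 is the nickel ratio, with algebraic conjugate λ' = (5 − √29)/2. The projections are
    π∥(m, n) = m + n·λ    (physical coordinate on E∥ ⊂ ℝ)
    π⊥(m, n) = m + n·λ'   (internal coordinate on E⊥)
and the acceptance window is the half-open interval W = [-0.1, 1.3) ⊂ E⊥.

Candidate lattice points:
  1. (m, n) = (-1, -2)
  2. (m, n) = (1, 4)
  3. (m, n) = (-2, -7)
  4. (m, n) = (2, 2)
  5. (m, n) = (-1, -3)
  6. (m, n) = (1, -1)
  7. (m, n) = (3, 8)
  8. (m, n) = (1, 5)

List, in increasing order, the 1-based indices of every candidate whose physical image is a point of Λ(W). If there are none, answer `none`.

λ' = (5−√29)/2 ≈ -0.192582.
candidate 1: (m,n)=(-1,-2) → π∥ = -1-2·λ ≈ -11.385165, π⊥ = -1-2·λ' ≈ -0.614835 ∉ [-0.1, 1.3) ⇒ out
candidate 2: (m,n)=(1,4) → π∥ = 1+4·λ ≈ 21.770330, π⊥ = 1+4·λ' ≈ 0.229670 ∈ [-0.1, 1.3) ⇒ IN Λ
candidate 3: (m,n)=(-2,-7) → π∥ = -2-7·λ ≈ -38.348077, π⊥ = -2-7·λ' ≈ -0.651923 ∉ [-0.1, 1.3) ⇒ out
candidate 4: (m,n)=(2,2) → π∥ = 2+2·λ ≈ 12.385165, π⊥ = 2+2·λ' ≈ 1.614835 ∉ [-0.1, 1.3) ⇒ out
candidate 5: (m,n)=(-1,-3) → π∥ = -1-3·λ ≈ -16.577747, π⊥ = -1-3·λ' ≈ -0.422253 ∉ [-0.1, 1.3) ⇒ out
candidate 6: (m,n)=(1,-1) → π∥ = 1-1·λ ≈ -4.192582, π⊥ = 1-1·λ' ≈ 1.192582 ∈ [-0.1, 1.3) ⇒ IN Λ
candidate 7: (m,n)=(3,8) → π∥ = 3+8·λ ≈ 44.540659, π⊥ = 3+8·λ' ≈ 1.459341 ∉ [-0.1, 1.3) ⇒ out
candidate 8: (m,n)=(1,5) → π∥ = 1+5·λ ≈ 26.962912, π⊥ = 1+5·λ' ≈ 0.037088 ∈ [-0.1, 1.3) ⇒ IN Λ

2, 6, 8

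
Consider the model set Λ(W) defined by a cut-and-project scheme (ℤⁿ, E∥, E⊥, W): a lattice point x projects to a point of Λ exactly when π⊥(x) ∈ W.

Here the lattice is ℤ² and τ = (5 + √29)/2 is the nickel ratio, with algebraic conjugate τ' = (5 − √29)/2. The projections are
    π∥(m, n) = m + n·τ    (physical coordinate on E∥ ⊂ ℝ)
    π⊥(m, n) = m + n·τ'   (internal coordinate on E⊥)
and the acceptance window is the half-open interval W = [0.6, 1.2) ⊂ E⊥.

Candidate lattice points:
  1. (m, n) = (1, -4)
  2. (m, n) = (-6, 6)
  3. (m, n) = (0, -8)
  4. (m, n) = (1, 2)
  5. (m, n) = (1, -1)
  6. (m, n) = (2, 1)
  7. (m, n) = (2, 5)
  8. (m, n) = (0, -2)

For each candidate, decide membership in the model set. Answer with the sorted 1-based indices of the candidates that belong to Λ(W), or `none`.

4, 5, 7

Compute τ' = (5−√29)/2 = -0.1926, so π⊥(m,n) = m -0.1926·n.
candidate 1: (m,n)=(1,-4) → π∥ = 1-4·τ ≈ -19.7703, π⊥ = 1-4·τ' ≈ 1.7703 ∉ [0.6, 1.2) ⇒ out
candidate 2: (m,n)=(-6,6) → π∥ = -6+6·τ ≈ 25.1555, π⊥ = -6+6·τ' ≈ -7.1555 ∉ [0.6, 1.2) ⇒ out
candidate 3: (m,n)=(0,-8) → π∥ = 0-8·τ ≈ -41.5407, π⊥ = 0-8·τ' ≈ 1.5407 ∉ [0.6, 1.2) ⇒ out
candidate 4: (m,n)=(1,2) → π∥ = 1+2·τ ≈ 11.3852, π⊥ = 1+2·τ' ≈ 0.6148 ∈ [0.6, 1.2) ⇒ IN Λ
candidate 5: (m,n)=(1,-1) → π∥ = 1-1·τ ≈ -4.1926, π⊥ = 1-1·τ' ≈ 1.1926 ∈ [0.6, 1.2) ⇒ IN Λ
candidate 6: (m,n)=(2,1) → π∥ = 2+1·τ ≈ 7.1926, π⊥ = 2+1·τ' ≈ 1.8074 ∉ [0.6, 1.2) ⇒ out
candidate 7: (m,n)=(2,5) → π∥ = 2+5·τ ≈ 27.9629, π⊥ = 2+5·τ' ≈ 1.0371 ∈ [0.6, 1.2) ⇒ IN Λ
candidate 8: (m,n)=(0,-2) → π∥ = 0-2·τ ≈ -10.3852, π⊥ = 0-2·τ' ≈ 0.3852 ∉ [0.6, 1.2) ⇒ out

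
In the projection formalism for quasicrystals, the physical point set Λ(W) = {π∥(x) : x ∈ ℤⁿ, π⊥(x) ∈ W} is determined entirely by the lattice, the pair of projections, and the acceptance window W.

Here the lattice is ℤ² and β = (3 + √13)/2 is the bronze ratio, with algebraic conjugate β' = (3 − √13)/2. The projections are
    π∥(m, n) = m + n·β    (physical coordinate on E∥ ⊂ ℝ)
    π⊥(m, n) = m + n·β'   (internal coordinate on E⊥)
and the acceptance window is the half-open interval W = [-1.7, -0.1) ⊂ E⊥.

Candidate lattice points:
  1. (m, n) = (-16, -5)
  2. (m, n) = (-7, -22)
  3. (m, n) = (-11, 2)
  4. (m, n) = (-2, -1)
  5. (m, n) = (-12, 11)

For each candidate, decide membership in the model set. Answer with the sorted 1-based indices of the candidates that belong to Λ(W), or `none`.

2, 4

Numerically β ≈ 3.3028 and β' = −1/β ≈ -0.3028.
candidate 1: (m,n)=(-16,-5) → π∥ = -16-5·β ≈ -32.5139, π⊥ = -16-5·β' ≈ -14.4861 ∉ [-1.7, -0.1) ⇒ out
candidate 2: (m,n)=(-7,-22) → π∥ = -7-22·β ≈ -79.6611, π⊥ = -7-22·β' ≈ -0.3389 ∈ [-1.7, -0.1) ⇒ IN Λ
candidate 3: (m,n)=(-11,2) → π∥ = -11+2·β ≈ -4.3944, π⊥ = -11+2·β' ≈ -11.6056 ∉ [-1.7, -0.1) ⇒ out
candidate 4: (m,n)=(-2,-1) → π∥ = -2-1·β ≈ -5.3028, π⊥ = -2-1·β' ≈ -1.6972 ∈ [-1.7, -0.1) ⇒ IN Λ
candidate 5: (m,n)=(-12,11) → π∥ = -12+11·β ≈ 24.3305, π⊥ = -12+11·β' ≈ -15.3305 ∉ [-1.7, -0.1) ⇒ out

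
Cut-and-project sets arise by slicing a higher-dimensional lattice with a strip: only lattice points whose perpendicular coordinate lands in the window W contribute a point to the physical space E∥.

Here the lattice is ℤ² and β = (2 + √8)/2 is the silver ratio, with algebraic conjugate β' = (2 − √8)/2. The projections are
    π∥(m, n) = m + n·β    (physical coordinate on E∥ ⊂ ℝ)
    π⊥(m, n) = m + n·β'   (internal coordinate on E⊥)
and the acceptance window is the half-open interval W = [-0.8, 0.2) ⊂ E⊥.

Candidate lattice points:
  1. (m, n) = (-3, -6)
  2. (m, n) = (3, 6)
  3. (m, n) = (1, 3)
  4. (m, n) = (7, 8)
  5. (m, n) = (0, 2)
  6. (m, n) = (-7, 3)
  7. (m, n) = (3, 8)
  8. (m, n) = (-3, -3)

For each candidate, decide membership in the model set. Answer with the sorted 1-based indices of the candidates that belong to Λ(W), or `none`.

1, 3, 7

Numerically β ≈ 2.414214 and β' = −1/β ≈ -0.414214.
candidate 1: (m,n)=(-3,-6) → π∥ = -3-6·β ≈ -17.485281, π⊥ = -3-6·β' ≈ -0.514719 ∈ [-0.8, 0.2) ⇒ IN Λ
candidate 2: (m,n)=(3,6) → π∥ = 3+6·β ≈ 17.485281, π⊥ = 3+6·β' ≈ 0.514719 ∉ [-0.8, 0.2) ⇒ out
candidate 3: (m,n)=(1,3) → π∥ = 1+3·β ≈ 8.242641, π⊥ = 1+3·β' ≈ -0.242641 ∈ [-0.8, 0.2) ⇒ IN Λ
candidate 4: (m,n)=(7,8) → π∥ = 7+8·β ≈ 26.313708, π⊥ = 7+8·β' ≈ 3.686292 ∉ [-0.8, 0.2) ⇒ out
candidate 5: (m,n)=(0,2) → π∥ = 0+2·β ≈ 4.828427, π⊥ = 0+2·β' ≈ -0.828427 ∉ [-0.8, 0.2) ⇒ out
candidate 6: (m,n)=(-7,3) → π∥ = -7+3·β ≈ 0.242641, π⊥ = -7+3·β' ≈ -8.242641 ∉ [-0.8, 0.2) ⇒ out
candidate 7: (m,n)=(3,8) → π∥ = 3+8·β ≈ 22.313708, π⊥ = 3+8·β' ≈ -0.313708 ∈ [-0.8, 0.2) ⇒ IN Λ
candidate 8: (m,n)=(-3,-3) → π∥ = -3-3·β ≈ -10.242641, π⊥ = -3-3·β' ≈ -1.757359 ∉ [-0.8, 0.2) ⇒ out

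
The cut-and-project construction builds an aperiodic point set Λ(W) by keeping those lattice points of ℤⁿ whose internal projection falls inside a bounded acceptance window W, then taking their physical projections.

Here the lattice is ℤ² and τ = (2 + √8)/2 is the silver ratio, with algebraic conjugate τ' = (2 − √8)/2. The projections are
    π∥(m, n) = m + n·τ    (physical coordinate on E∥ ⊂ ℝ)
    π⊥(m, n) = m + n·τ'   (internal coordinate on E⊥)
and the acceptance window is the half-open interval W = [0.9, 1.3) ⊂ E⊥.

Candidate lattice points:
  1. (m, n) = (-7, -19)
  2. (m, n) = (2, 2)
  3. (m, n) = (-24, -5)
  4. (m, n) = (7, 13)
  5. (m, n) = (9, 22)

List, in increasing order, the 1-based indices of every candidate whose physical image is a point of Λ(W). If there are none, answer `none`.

Numerically τ ≈ 2.41421 and τ' = −1/τ ≈ -0.41421.
#1 (-7,-19): internal coord -7 + (-19)·τ' = +0.87006; +0.87006 ∉ [0.9, 1.3) → out
#2 (2,2): internal coord 2 + (2)·τ' = +1.17157; +1.17157 ∈ [0.9, 1.3) → IN Λ
#3 (-24,-5): internal coord -24 + (-5)·τ' = -21.92893; -21.92893 ∉ [0.9, 1.3) → out
#4 (7,13): internal coord 7 + (13)·τ' = +1.61522; +1.61522 ∉ [0.9, 1.3) → out
#5 (9,22): internal coord 9 + (22)·τ' = -0.11270; -0.11270 ∉ [0.9, 1.3) → out

2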